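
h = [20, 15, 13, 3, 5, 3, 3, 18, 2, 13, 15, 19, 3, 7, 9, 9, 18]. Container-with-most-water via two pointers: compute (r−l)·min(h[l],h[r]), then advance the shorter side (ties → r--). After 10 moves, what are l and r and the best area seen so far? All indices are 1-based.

l=1, r=7, best area=288

l=1 r=17: min(20,18)*16=288 best=288 *, r--
l=1 r=16: min(20,9)*15=135 best=288, r--
l=1 r=15: min(20,9)*14=126 best=288, r--
l=1 r=14: min(20,7)*13=91 best=288, r--
l=1 r=13: min(20,3)*12=36 best=288, r--
l=1 r=12: min(20,19)*11=209 best=288, r--
l=1 r=11: min(20,15)*10=150 best=288, r--
l=1 r=10: min(20,13)*9=117 best=288, r--
l=1 r=9: min(20,2)*8=16 best=288, r--
l=1 r=8: min(20,18)*7=126 best=288, r--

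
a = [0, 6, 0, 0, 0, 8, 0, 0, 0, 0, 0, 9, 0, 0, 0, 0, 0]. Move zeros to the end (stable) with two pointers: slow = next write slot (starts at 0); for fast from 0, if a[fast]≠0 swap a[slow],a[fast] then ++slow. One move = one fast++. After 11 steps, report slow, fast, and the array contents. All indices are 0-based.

slow=2, fast=11, a=[6, 8, 0, 0, 0, 0, 0, 0, 0, 0, 0, 9, 0, 0, 0, 0, 0]

slow=0 fast=0: a[fast]=0, fast++
slow=0 fast=1: a[fast]=6≠0 swap→a[0]=6, slow++,fast++
slow=1 fast=2: a[fast]=0, fast++
slow=1 fast=3: a[fast]=0, fast++
slow=1 fast=4: a[fast]=0, fast++
slow=1 fast=5: a[fast]=8≠0 swap→a[1]=8, slow++,fast++
slow=2 fast=6: a[fast]=0, fast++
slow=2 fast=7: a[fast]=0, fast++
slow=2 fast=8: a[fast]=0, fast++
slow=2 fast=9: a[fast]=0, fast++
slow=2 fast=10: a[fast]=0, fast++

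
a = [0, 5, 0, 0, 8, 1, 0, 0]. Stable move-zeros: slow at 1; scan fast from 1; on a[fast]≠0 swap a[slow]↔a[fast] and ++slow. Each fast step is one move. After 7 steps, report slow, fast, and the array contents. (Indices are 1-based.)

slow=4, fast=8, a=[5, 8, 1, 0, 0, 0, 0, 0]

slow=1 fast=1: a[fast]=0, fast++
slow=1 fast=2: a[fast]=5≠0 swap→a[1]=5, slow++,fast++
slow=2 fast=3: a[fast]=0, fast++
slow=2 fast=4: a[fast]=0, fast++
slow=2 fast=5: a[fast]=8≠0 swap→a[2]=8, slow++,fast++
slow=3 fast=6: a[fast]=1≠0 swap→a[3]=1, slow++,fast++
slow=4 fast=7: a[fast]=0, fast++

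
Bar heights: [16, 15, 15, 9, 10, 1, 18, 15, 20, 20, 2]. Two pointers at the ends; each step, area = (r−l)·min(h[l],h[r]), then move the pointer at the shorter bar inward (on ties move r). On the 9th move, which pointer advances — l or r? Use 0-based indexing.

l

l=0 r=10: min(16,2)*10=20 best=20 *, r--
l=0 r=9: min(16,20)*9=144 best=144 *, l++
l=1 r=9: min(15,20)*8=120 best=144, l++
l=2 r=9: min(15,20)*7=105 best=144, l++
l=3 r=9: min(9,20)*6=54 best=144, l++
l=4 r=9: min(10,20)*5=50 best=144, l++
l=5 r=9: min(1,20)*4=4 best=144, l++
l=6 r=9: min(18,20)*3=54 best=144, l++
l=7 r=9: min(15,20)*2=30 best=144, l++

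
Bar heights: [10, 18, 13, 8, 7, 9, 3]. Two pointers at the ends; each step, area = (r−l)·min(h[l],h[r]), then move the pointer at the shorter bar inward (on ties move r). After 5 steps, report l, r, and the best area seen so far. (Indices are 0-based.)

l=1, r=2, best area=45

l=0 r=6: min(10,3)*6=18 best=18 *, r--
l=0 r=5: min(10,9)*5=45 best=45 *, r--
l=0 r=4: min(10,7)*4=28 best=45, r--
l=0 r=3: min(10,8)*3=24 best=45, r--
l=0 r=2: min(10,13)*2=20 best=45, l++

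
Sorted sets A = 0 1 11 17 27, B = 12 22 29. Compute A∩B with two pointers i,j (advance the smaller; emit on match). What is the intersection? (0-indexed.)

[i=0,j=0] 0<12 → i++
[i=1,j=0] 1<12 → i++
[i=2,j=0] 11<12 → i++
[i=3,j=0] 17>12 → j++
[i=3,j=1] 17<22 → i++
[i=4,j=1] 27>22 → j++
[i=4,j=2] 27<29 → i++

intersection = []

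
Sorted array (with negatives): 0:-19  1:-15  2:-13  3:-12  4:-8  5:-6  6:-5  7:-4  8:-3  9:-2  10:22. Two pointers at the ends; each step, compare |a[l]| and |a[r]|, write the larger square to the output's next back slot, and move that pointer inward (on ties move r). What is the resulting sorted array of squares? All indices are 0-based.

l=0 r=10: |-19|<=|22| out[10]=484, r--
l=0 r=9: |-19|>|-2| out[9]=361, l++
l=1 r=9: |-15|>|-2| out[8]=225, l++
l=2 r=9: |-13|>|-2| out[7]=169, l++
l=3 r=9: |-12|>|-2| out[6]=144, l++
l=4 r=9: |-8|>|-2| out[5]=64, l++
l=5 r=9: |-6|>|-2| out[4]=36, l++
l=6 r=9: |-5|>|-2| out[3]=25, l++
l=7 r=9: |-4|>|-2| out[2]=16, l++
l=8 r=9: |-3|>|-2| out[1]=9, l++
l=9 r=9: |-2|<=|-2| out[0]=4, r--

[4, 9, 16, 25, 36, 64, 144, 169, 225, 361, 484]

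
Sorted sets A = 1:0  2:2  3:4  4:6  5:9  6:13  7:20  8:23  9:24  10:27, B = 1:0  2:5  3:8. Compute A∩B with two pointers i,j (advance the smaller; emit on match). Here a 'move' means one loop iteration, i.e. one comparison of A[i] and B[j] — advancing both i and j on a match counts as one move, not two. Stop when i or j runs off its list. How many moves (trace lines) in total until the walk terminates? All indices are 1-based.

6 moves

i=1 j=1: 0==0 emit, i++,j++
i=2 j=2: 2<5, i++
i=3 j=2: 4<5, i++
i=4 j=2: 6>5, j++
i=4 j=3: 6<8, i++
i=5 j=3: 9>8, j++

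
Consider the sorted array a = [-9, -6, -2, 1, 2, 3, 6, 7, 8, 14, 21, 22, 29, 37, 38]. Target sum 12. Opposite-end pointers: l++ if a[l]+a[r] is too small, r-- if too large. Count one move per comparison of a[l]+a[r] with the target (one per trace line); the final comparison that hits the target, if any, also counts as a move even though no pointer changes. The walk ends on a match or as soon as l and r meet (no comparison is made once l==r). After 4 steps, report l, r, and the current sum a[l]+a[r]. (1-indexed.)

l=1, r=11, sum=12

l=1 r=15: -9+38=29 >12, r--
l=1 r=14: -9+37=28 >12, r--
l=1 r=13: -9+29=20 >12, r--
l=1 r=12: -9+22=13 >12, r--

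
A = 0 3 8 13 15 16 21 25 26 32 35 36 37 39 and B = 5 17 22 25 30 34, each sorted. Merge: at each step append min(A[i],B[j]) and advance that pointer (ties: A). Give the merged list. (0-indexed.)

[i=0,j=0] A[i]=0<=B[j]=5 take 0 → i++
[i=1,j=0] A[i]=3<=B[j]=5 take 3 → i++
[i=2,j=0] A[i]=8>B[j]=5 take 5 → j++
[i=2,j=1] A[i]=8<=B[j]=17 take 8 → i++
[i=3,j=1] A[i]=13<=B[j]=17 take 13 → i++
[i=4,j=1] A[i]=15<=B[j]=17 take 15 → i++
[i=5,j=1] A[i]=16<=B[j]=17 take 16 → i++
[i=6,j=1] A[i]=21>B[j]=17 take 17 → j++
[i=6,j=2] A[i]=21<=B[j]=22 take 21 → i++
[i=7,j=2] A[i]=25>B[j]=22 take 22 → j++
[i=7,j=3] A[i]=25<=B[j]=25 take 25 → i++
[i=8,j=3] A[i]=26>B[j]=25 take 25 → j++
[i=8,j=4] A[i]=26<=B[j]=30 take 26 → i++
[i=9,j=4] A[i]=32>B[j]=30 take 30 → j++
[i=9,j=5] A[i]=32<=B[j]=34 take 32 → i++
[i=10,j=5] A[i]=35>B[j]=34 take 34 → j++
[i=10,j=6] B done, take A[i]=35 → i++
[i=11,j=6] B done, take A[i]=36 → i++
[i=12,j=6] B done, take A[i]=37 → i++
[i=13,j=6] B done, take A[i]=39 → i++

[0, 3, 5, 8, 13, 15, 16, 17, 21, 22, 25, 25, 26, 30, 32, 34, 35, 36, 37, 39]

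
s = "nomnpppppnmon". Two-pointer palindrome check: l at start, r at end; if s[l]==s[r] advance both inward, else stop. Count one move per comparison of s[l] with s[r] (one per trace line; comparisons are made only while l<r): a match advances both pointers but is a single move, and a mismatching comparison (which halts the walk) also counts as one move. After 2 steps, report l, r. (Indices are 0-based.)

l=2, r=10

[0,12] 'n'=='n' → l++,r--
[1,11] 'o'=='o' → l++,r--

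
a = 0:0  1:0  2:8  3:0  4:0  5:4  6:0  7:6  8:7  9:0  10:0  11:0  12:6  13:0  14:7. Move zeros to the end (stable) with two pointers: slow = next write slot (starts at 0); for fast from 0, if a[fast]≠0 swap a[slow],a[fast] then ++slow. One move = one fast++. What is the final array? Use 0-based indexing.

[8, 4, 6, 7, 6, 7, 0, 0, 0, 0, 0, 0, 0, 0, 0]

slow=0 fast=0: a[fast]=0, fast++
slow=0 fast=1: a[fast]=0, fast++
slow=0 fast=2: a[fast]=8≠0 swap→a[0]=8, slow++,fast++
slow=1 fast=3: a[fast]=0, fast++
slow=1 fast=4: a[fast]=0, fast++
slow=1 fast=5: a[fast]=4≠0 swap→a[1]=4, slow++,fast++
slow=2 fast=6: a[fast]=0, fast++
slow=2 fast=7: a[fast]=6≠0 swap→a[2]=6, slow++,fast++
slow=3 fast=8: a[fast]=7≠0 swap→a[3]=7, slow++,fast++
slow=4 fast=9: a[fast]=0, fast++
slow=4 fast=10: a[fast]=0, fast++
slow=4 fast=11: a[fast]=0, fast++
slow=4 fast=12: a[fast]=6≠0 swap→a[4]=6, slow++,fast++
slow=5 fast=13: a[fast]=0, fast++
slow=5 fast=14: a[fast]=7≠0 swap→a[5]=7, slow++,fast++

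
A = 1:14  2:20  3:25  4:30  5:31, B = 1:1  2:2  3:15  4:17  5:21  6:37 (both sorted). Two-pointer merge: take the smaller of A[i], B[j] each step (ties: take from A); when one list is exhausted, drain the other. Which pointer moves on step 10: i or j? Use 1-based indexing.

i

i=1 j=1: A[i]=14>B[j]=1 take 1, j++
i=1 j=2: A[i]=14>B[j]=2 take 2, j++
i=1 j=3: A[i]=14<=B[j]=15 take 14, i++
i=2 j=3: A[i]=20>B[j]=15 take 15, j++
i=2 j=4: A[i]=20>B[j]=17 take 17, j++
i=2 j=5: A[i]=20<=B[j]=21 take 20, i++
i=3 j=5: A[i]=25>B[j]=21 take 21, j++
i=3 j=6: A[i]=25<=B[j]=37 take 25, i++
i=4 j=6: A[i]=30<=B[j]=37 take 30, i++
i=5 j=6: A[i]=31<=B[j]=37 take 31, i++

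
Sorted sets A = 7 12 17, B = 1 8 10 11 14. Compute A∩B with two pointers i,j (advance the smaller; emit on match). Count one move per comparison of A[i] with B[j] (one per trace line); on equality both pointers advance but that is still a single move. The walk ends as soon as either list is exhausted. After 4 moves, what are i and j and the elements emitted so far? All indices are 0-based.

i=0 j=0: 7>1, j++
i=0 j=1: 7<8, i++
i=1 j=1: 12>8, j++
i=1 j=2: 12>10, j++

i=1, j=3, emitted=[]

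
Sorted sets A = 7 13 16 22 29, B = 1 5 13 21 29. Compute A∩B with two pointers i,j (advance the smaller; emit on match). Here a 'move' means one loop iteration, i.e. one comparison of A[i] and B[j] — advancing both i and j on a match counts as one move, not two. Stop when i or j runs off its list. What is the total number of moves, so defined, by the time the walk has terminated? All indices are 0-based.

[i=0,j=0] 7>1 → j++
[i=0,j=1] 7>5 → j++
[i=0,j=2] 7<13 → i++
[i=1,j=2] 13==13 emit → i++,j++
[i=2,j=3] 16<21 → i++
[i=3,j=3] 22>21 → j++
[i=3,j=4] 22<29 → i++
[i=4,j=4] 29==29 emit → i++,j++

8 moves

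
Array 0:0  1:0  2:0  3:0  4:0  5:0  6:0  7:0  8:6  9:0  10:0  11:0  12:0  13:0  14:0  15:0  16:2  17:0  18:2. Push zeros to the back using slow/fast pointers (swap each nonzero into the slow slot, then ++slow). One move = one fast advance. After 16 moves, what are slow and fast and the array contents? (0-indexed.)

slow=1, fast=16, a=[6, 0, 0, 0, 0, 0, 0, 0, 0, 0, 0, 0, 0, 0, 0, 0, 2, 0, 2]

(s=0,f=0) a[fast]=0 → fast++
(s=0,f=1) a[fast]=0 → fast++
(s=0,f=2) a[fast]=0 → fast++
(s=0,f=3) a[fast]=0 → fast++
(s=0,f=4) a[fast]=0 → fast++
(s=0,f=5) a[fast]=0 → fast++
(s=0,f=6) a[fast]=0 → fast++
(s=0,f=7) a[fast]=0 → fast++
(s=0,f=8) a[fast]=6≠0 swap→a[0]=6 → slow++,fast++
(s=1,f=9) a[fast]=0 → fast++
(s=1,f=10) a[fast]=0 → fast++
(s=1,f=11) a[fast]=0 → fast++
(s=1,f=12) a[fast]=0 → fast++
(s=1,f=13) a[fast]=0 → fast++
(s=1,f=14) a[fast]=0 → fast++
(s=1,f=15) a[fast]=0 → fast++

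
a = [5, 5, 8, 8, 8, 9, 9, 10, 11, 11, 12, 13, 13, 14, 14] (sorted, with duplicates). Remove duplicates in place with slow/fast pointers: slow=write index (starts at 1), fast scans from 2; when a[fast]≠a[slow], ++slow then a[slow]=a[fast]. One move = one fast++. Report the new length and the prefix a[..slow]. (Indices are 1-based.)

(s=1,f=2) a[fast]=5=a[slow] dup → fast++
(s=1,f=3) a[fast]=8≠a[slow]=5 write a[2]=8 → slow++,fast++
(s=2,f=4) a[fast]=8=a[slow] dup → fast++
(s=2,f=5) a[fast]=8=a[slow] dup → fast++
(s=2,f=6) a[fast]=9≠a[slow]=8 write a[3]=9 → slow++,fast++
(s=3,f=7) a[fast]=9=a[slow] dup → fast++
(s=3,f=8) a[fast]=10≠a[slow]=9 write a[4]=10 → slow++,fast++
(s=4,f=9) a[fast]=11≠a[slow]=10 write a[5]=11 → slow++,fast++
(s=5,f=10) a[fast]=11=a[slow] dup → fast++
(s=5,f=11) a[fast]=12≠a[slow]=11 write a[6]=12 → slow++,fast++
(s=6,f=12) a[fast]=13≠a[slow]=12 write a[7]=13 → slow++,fast++
(s=7,f=13) a[fast]=13=a[slow] dup → fast++
(s=7,f=14) a[fast]=14≠a[slow]=13 write a[8]=14 → slow++,fast++
(s=8,f=15) a[fast]=14=a[slow] dup → fast++

length 8; prefix = [5, 8, 9, 10, 11, 12, 13, 14]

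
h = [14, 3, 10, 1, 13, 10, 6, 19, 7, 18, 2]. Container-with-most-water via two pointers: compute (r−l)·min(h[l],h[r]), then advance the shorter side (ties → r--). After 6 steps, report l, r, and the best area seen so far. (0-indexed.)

[0,10] min(14,2)*10=20 best=20 * → r--
[0,9] min(14,18)*9=126 best=126 * → l++
[1,9] min(3,18)*8=24 best=126 → l++
[2,9] min(10,18)*7=70 best=126 → l++
[3,9] min(1,18)*6=6 best=126 → l++
[4,9] min(13,18)*5=65 best=126 → l++

l=5, r=9, best area=126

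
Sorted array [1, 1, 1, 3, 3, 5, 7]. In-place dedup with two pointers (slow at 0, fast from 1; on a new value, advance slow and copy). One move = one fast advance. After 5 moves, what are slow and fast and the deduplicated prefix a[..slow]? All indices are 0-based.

slow=2, fast=6, prefix=[1, 3, 5]

slow=0 fast=1: a[fast]=1=a[slow] dup, fast++
slow=0 fast=2: a[fast]=1=a[slow] dup, fast++
slow=0 fast=3: a[fast]=3≠a[slow]=1 write a[1]=3, slow++,fast++
slow=1 fast=4: a[fast]=3=a[slow] dup, fast++
slow=1 fast=5: a[fast]=5≠a[slow]=3 write a[2]=5, slow++,fast++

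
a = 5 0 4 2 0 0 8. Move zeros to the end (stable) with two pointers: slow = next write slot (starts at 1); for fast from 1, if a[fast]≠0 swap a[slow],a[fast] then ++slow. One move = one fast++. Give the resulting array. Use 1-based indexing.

(s=1,f=1) a[fast]=5≠0 swap→a[1]=5 → slow++,fast++
(s=2,f=2) a[fast]=0 → fast++
(s=2,f=3) a[fast]=4≠0 swap→a[2]=4 → slow++,fast++
(s=3,f=4) a[fast]=2≠0 swap→a[3]=2 → slow++,fast++
(s=4,f=5) a[fast]=0 → fast++
(s=4,f=6) a[fast]=0 → fast++
(s=4,f=7) a[fast]=8≠0 swap→a[4]=8 → slow++,fast++

[5, 4, 2, 8, 0, 0, 0]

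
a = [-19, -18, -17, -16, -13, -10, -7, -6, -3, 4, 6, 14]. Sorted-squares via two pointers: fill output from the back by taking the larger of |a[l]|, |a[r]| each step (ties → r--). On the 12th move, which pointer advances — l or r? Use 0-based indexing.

[0,11] |-19|>|14| out[11]=361 → l++
[1,11] |-18|>|14| out[10]=324 → l++
[2,11] |-17|>|14| out[9]=289 → l++
[3,11] |-16|>|14| out[8]=256 → l++
[4,11] |-13|<=|14| out[7]=196 → r--
[4,10] |-13|>|6| out[6]=169 → l++
[5,10] |-10|>|6| out[5]=100 → l++
[6,10] |-7|>|6| out[4]=49 → l++
[7,10] |-6|<=|6| out[3]=36 → r--
[7,9] |-6|>|4| out[2]=36 → l++
[8,9] |-3|<=|4| out[1]=16 → r--
[8,8] |-3|<=|-3| out[0]=9 → r--

r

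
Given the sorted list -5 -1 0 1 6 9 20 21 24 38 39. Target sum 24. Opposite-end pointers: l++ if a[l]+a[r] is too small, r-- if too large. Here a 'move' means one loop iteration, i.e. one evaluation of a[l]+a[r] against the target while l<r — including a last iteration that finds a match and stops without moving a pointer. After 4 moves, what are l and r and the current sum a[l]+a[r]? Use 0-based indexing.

l=2, r=8, sum=24

[0,10] -5+39=34 >24 → r--
[0,9] -5+38=33 >24 → r--
[0,8] -5+24=19 <24 → l++
[1,8] -1+24=23 <24 → l++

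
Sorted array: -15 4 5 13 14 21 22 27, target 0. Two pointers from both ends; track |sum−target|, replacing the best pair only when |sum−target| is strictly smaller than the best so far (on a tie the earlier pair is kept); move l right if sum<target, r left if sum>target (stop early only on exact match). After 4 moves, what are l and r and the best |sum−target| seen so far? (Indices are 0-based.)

l=1, r=4, best |Δ|=1

[0,7] -15+27=12 d=12 * → r--
[0,6] -15+22=7 d=7 * → r--
[0,5] -15+21=6 d=6 * → r--
[0,4] -15+14=-1 d=1 * → l++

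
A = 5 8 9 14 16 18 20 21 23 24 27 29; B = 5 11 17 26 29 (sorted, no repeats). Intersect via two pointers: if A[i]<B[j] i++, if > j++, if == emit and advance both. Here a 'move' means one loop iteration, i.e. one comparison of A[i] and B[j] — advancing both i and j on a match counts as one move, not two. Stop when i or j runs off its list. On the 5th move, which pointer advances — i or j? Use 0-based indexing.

i=0 j=0: 5==5 emit, i++,j++
i=1 j=1: 8<11, i++
i=2 j=1: 9<11, i++
i=3 j=1: 14>11, j++
i=3 j=2: 14<17, i++

i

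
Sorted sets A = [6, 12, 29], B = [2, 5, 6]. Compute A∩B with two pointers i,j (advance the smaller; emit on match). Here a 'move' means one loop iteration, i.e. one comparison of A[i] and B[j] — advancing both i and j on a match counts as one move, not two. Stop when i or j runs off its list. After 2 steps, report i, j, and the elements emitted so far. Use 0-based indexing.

[i=0,j=0] 6>2 → j++
[i=0,j=1] 6>5 → j++

i=0, j=2, emitted=[]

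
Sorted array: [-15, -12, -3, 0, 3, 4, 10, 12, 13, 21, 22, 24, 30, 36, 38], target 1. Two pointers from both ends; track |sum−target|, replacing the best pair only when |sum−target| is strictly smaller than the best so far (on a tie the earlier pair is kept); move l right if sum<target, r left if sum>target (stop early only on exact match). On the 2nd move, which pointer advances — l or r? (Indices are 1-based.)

r

l=1 r=15: -15+38=23 d=22 *, r--
l=1 r=14: -15+36=21 d=20 *, r--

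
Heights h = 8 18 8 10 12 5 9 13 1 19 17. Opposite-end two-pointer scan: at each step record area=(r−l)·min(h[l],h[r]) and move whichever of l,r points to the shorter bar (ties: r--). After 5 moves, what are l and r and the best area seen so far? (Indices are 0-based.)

l=4, r=9, best area=153

[0,10] min(8,17)*10=80 best=80 * → l++
[1,10] min(18,17)*9=153 best=153 * → r--
[1,9] min(18,19)*8=144 best=153 → l++
[2,9] min(8,19)*7=56 best=153 → l++
[3,9] min(10,19)*6=60 best=153 → l++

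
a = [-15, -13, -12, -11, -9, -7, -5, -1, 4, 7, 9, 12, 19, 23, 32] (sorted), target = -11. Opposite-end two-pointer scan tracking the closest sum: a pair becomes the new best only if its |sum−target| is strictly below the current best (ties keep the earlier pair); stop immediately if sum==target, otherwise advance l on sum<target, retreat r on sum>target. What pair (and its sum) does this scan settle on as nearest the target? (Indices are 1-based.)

[1,15] -15+32=17 d=28 * → r--
[1,14] -15+23=8 d=19 * → r--
[1,13] -15+19=4 d=15 * → r--
[1,12] -15+12=-3 d=8 * → r--
[1,11] -15+9=-6 d=5 * → r--
[1,10] -15+7=-8 d=3 * → r--
[1,9] -15+4=-11 d=0 * → stop

pair (-15, 4) with sum -11 (|Δ|=0)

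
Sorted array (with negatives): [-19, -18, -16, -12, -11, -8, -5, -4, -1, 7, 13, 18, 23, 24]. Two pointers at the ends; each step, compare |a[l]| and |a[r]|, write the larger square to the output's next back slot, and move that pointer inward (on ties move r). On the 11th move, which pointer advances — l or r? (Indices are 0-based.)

[0,13] |-19|<=|24| out[13]=576 → r--
[0,12] |-19|<=|23| out[12]=529 → r--
[0,11] |-19|>|18| out[11]=361 → l++
[1,11] |-18|<=|18| out[10]=324 → r--
[1,10] |-18|>|13| out[9]=324 → l++
[2,10] |-16|>|13| out[8]=256 → l++
[3,10] |-12|<=|13| out[7]=169 → r--
[3,9] |-12|>|7| out[6]=144 → l++
[4,9] |-11|>|7| out[5]=121 → l++
[5,9] |-8|>|7| out[4]=64 → l++
[6,9] |-5|<=|7| out[3]=49 → r--

r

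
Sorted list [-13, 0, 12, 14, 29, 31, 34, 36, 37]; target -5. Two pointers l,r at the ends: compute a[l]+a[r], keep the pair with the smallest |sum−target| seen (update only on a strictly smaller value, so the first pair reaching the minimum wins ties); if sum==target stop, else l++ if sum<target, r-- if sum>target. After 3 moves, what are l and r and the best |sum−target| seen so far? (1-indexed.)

[1,9] -13+37=24 d=29 * → r--
[1,8] -13+36=23 d=28 * → r--
[1,7] -13+34=21 d=26 * → r--

l=1, r=6, best |Δ|=26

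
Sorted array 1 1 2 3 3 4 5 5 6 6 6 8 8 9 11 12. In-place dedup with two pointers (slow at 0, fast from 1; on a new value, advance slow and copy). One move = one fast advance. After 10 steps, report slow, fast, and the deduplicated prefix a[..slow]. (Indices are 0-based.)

slow=5, fast=11, prefix=[1, 2, 3, 4, 5, 6]

(s=0,f=1) a[fast]=1=a[slow] dup → fast++
(s=0,f=2) a[fast]=2≠a[slow]=1 write a[1]=2 → slow++,fast++
(s=1,f=3) a[fast]=3≠a[slow]=2 write a[2]=3 → slow++,fast++
(s=2,f=4) a[fast]=3=a[slow] dup → fast++
(s=2,f=5) a[fast]=4≠a[slow]=3 write a[3]=4 → slow++,fast++
(s=3,f=6) a[fast]=5≠a[slow]=4 write a[4]=5 → slow++,fast++
(s=4,f=7) a[fast]=5=a[slow] dup → fast++
(s=4,f=8) a[fast]=6≠a[slow]=5 write a[5]=6 → slow++,fast++
(s=5,f=9) a[fast]=6=a[slow] dup → fast++
(s=5,f=10) a[fast]=6=a[slow] dup → fast++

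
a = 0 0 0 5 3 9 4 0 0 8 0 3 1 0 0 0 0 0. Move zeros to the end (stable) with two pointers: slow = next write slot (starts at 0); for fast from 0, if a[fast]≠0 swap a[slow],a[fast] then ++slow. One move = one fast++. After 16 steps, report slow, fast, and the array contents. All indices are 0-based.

slow=7, fast=16, a=[5, 3, 9, 4, 8, 3, 1, 0, 0, 0, 0, 0, 0, 0, 0, 0, 0, 0]

slow=0 fast=0: a[fast]=0, fast++
slow=0 fast=1: a[fast]=0, fast++
slow=0 fast=2: a[fast]=0, fast++
slow=0 fast=3: a[fast]=5≠0 swap→a[0]=5, slow++,fast++
slow=1 fast=4: a[fast]=3≠0 swap→a[1]=3, slow++,fast++
slow=2 fast=5: a[fast]=9≠0 swap→a[2]=9, slow++,fast++
slow=3 fast=6: a[fast]=4≠0 swap→a[3]=4, slow++,fast++
slow=4 fast=7: a[fast]=0, fast++
slow=4 fast=8: a[fast]=0, fast++
slow=4 fast=9: a[fast]=8≠0 swap→a[4]=8, slow++,fast++
slow=5 fast=10: a[fast]=0, fast++
slow=5 fast=11: a[fast]=3≠0 swap→a[5]=3, slow++,fast++
slow=6 fast=12: a[fast]=1≠0 swap→a[6]=1, slow++,fast++
slow=7 fast=13: a[fast]=0, fast++
slow=7 fast=14: a[fast]=0, fast++
slow=7 fast=15: a[fast]=0, fast++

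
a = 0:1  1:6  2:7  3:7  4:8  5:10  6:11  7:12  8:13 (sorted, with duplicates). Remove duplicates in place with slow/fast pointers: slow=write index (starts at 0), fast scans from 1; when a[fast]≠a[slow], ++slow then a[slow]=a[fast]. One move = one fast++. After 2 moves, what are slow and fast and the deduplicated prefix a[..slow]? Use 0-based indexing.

slow=2, fast=3, prefix=[1, 6, 7]

slow=0 fast=1: a[fast]=6≠a[slow]=1 write a[1]=6, slow++,fast++
slow=1 fast=2: a[fast]=7≠a[slow]=6 write a[2]=7, slow++,fast++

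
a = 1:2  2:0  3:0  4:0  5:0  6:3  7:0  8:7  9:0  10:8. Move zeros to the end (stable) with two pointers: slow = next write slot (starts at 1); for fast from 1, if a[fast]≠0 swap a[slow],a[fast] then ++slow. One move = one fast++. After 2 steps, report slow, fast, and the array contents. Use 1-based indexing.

(s=1,f=1) a[fast]=2≠0 swap→a[1]=2 → slow++,fast++
(s=2,f=2) a[fast]=0 → fast++

slow=2, fast=3, a=[2, 0, 0, 0, 0, 3, 0, 7, 0, 8]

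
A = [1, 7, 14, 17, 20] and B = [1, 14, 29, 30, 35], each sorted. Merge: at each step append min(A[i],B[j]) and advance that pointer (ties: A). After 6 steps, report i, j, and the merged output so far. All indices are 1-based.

i=5, j=3, merged so far=[1, 1, 7, 14, 14, 17]

[i=1,j=1] A[i]=1<=B[j]=1 take 1 → i++
[i=2,j=1] A[i]=7>B[j]=1 take 1 → j++
[i=2,j=2] A[i]=7<=B[j]=14 take 7 → i++
[i=3,j=2] A[i]=14<=B[j]=14 take 14 → i++
[i=4,j=2] A[i]=17>B[j]=14 take 14 → j++
[i=4,j=3] A[i]=17<=B[j]=29 take 17 → i++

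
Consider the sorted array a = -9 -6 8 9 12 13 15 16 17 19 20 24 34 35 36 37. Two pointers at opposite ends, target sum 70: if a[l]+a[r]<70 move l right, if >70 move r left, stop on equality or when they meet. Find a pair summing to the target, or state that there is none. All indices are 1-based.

(34, 36)

[1,16] -9+37=28 <70 → l++
[2,16] -6+37=31 <70 → l++
[3,16] 8+37=45 <70 → l++
[4,16] 9+37=46 <70 → l++
[5,16] 12+37=49 <70 → l++
[6,16] 13+37=50 <70 → l++
[7,16] 15+37=52 <70 → l++
[8,16] 16+37=53 <70 → l++
[9,16] 17+37=54 <70 → l++
[10,16] 19+37=56 <70 → l++
[11,16] 20+37=57 <70 → l++
[12,16] 24+37=61 <70 → l++
[13,16] 34+37=71 >70 → r--
[13,15] 34+36=70 → found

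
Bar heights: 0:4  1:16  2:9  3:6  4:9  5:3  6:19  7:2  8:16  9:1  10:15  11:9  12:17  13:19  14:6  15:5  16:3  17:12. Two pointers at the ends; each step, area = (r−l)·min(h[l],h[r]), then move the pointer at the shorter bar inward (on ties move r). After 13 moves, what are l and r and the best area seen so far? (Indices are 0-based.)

l=6, r=10, best area=192

[0,17] min(4,12)*17=68 best=68 * → l++
[1,17] min(16,12)*16=192 best=192 * → r--
[1,16] min(16,3)*15=45 best=192 → r--
[1,15] min(16,5)*14=70 best=192 → r--
[1,14] min(16,6)*13=78 best=192 → r--
[1,13] min(16,19)*12=192 best=192 → l++
[2,13] min(9,19)*11=99 best=192 → l++
[3,13] min(6,19)*10=60 best=192 → l++
[4,13] min(9,19)*9=81 best=192 → l++
[5,13] min(3,19)*8=24 best=192 → l++
[6,13] min(19,19)*7=133 best=192 → r--
[6,12] min(19,17)*6=102 best=192 → r--
[6,11] min(19,9)*5=45 best=192 → r--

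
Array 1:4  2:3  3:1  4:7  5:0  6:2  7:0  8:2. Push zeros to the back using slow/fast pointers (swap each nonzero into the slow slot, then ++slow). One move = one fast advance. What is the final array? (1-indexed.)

slow=1 fast=1: a[fast]=4≠0 swap→a[1]=4, slow++,fast++
slow=2 fast=2: a[fast]=3≠0 swap→a[2]=3, slow++,fast++
slow=3 fast=3: a[fast]=1≠0 swap→a[3]=1, slow++,fast++
slow=4 fast=4: a[fast]=7≠0 swap→a[4]=7, slow++,fast++
slow=5 fast=5: a[fast]=0, fast++
slow=5 fast=6: a[fast]=2≠0 swap→a[5]=2, slow++,fast++
slow=6 fast=7: a[fast]=0, fast++
slow=6 fast=8: a[fast]=2≠0 swap→a[6]=2, slow++,fast++

[4, 3, 1, 7, 2, 2, 0, 0]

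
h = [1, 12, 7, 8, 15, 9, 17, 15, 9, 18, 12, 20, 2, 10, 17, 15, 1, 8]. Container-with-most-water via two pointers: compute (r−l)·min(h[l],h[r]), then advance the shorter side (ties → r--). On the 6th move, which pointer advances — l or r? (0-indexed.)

l=0 r=17: min(1,8)*17=17 best=17 *, l++
l=1 r=17: min(12,8)*16=128 best=128 *, r--
l=1 r=16: min(12,1)*15=15 best=128, r--
l=1 r=15: min(12,15)*14=168 best=168 *, l++
l=2 r=15: min(7,15)*13=91 best=168, l++
l=3 r=15: min(8,15)*12=96 best=168, l++

l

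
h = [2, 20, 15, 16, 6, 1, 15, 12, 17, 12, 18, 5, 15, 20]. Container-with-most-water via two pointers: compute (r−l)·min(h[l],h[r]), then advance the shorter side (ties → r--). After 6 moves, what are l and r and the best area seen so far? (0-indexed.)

l=1, r=8, best area=240

l=0 r=13: min(2,20)*13=26 best=26 *, l++
l=1 r=13: min(20,20)*12=240 best=240 *, r--
l=1 r=12: min(20,15)*11=165 best=240, r--
l=1 r=11: min(20,5)*10=50 best=240, r--
l=1 r=10: min(20,18)*9=162 best=240, r--
l=1 r=9: min(20,12)*8=96 best=240, r--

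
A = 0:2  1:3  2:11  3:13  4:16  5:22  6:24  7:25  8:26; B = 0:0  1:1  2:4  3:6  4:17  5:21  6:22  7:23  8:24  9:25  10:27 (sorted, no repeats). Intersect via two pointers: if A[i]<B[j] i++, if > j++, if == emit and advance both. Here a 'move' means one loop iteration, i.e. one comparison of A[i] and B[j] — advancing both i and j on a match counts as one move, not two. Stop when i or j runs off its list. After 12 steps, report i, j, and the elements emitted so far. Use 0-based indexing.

i=6, j=7, emitted=[22]

[i=0,j=0] 2>0 → j++
[i=0,j=1] 2>1 → j++
[i=0,j=2] 2<4 → i++
[i=1,j=2] 3<4 → i++
[i=2,j=2] 11>4 → j++
[i=2,j=3] 11>6 → j++
[i=2,j=4] 11<17 → i++
[i=3,j=4] 13<17 → i++
[i=4,j=4] 16<17 → i++
[i=5,j=4] 22>17 → j++
[i=5,j=5] 22>21 → j++
[i=5,j=6] 22==22 emit → i++,j++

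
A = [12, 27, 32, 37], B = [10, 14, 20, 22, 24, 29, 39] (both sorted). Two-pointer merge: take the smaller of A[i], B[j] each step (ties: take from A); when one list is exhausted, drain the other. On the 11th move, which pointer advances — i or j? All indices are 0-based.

j

[i=0,j=0] A[i]=12>B[j]=10 take 10 → j++
[i=0,j=1] A[i]=12<=B[j]=14 take 12 → i++
[i=1,j=1] A[i]=27>B[j]=14 take 14 → j++
[i=1,j=2] A[i]=27>B[j]=20 take 20 → j++
[i=1,j=3] A[i]=27>B[j]=22 take 22 → j++
[i=1,j=4] A[i]=27>B[j]=24 take 24 → j++
[i=1,j=5] A[i]=27<=B[j]=29 take 27 → i++
[i=2,j=5] A[i]=32>B[j]=29 take 29 → j++
[i=2,j=6] A[i]=32<=B[j]=39 take 32 → i++
[i=3,j=6] A[i]=37<=B[j]=39 take 37 → i++
[i=4,j=6] A done, take B[j]=39 → j++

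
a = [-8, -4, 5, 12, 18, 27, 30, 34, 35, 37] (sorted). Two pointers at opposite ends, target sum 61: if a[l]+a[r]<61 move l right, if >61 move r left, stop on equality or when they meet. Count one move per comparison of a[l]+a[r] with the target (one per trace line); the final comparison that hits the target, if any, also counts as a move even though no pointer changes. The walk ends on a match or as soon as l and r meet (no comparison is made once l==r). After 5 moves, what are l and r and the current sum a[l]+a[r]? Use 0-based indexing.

l=5, r=9, sum=64

l=0 r=9: -8+37=29 <61, l++
l=1 r=9: -4+37=33 <61, l++
l=2 r=9: 5+37=42 <61, l++
l=3 r=9: 12+37=49 <61, l++
l=4 r=9: 18+37=55 <61, l++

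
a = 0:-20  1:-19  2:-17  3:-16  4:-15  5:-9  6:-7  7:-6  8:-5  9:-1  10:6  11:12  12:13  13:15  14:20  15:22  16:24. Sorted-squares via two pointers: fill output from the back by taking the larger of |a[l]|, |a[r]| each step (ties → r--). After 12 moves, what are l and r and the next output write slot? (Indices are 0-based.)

l=6, r=10, next write slot=4

[0,16] |-20|<=|24| out[16]=576 → r--
[0,15] |-20|<=|22| out[15]=484 → r--
[0,14] |-20|<=|20| out[14]=400 → r--
[0,13] |-20|>|15| out[13]=400 → l++
[1,13] |-19|>|15| out[12]=361 → l++
[2,13] |-17|>|15| out[11]=289 → l++
[3,13] |-16|>|15| out[10]=256 → l++
[4,13] |-15|<=|15| out[9]=225 → r--
[4,12] |-15|>|13| out[8]=225 → l++
[5,12] |-9|<=|13| out[7]=169 → r--
[5,11] |-9|<=|12| out[6]=144 → r--
[5,10] |-9|>|6| out[5]=81 → l++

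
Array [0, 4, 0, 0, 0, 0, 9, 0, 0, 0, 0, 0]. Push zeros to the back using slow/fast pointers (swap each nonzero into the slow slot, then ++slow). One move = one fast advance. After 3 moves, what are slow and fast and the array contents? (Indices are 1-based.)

slow=1 fast=1: a[fast]=0, fast++
slow=1 fast=2: a[fast]=4≠0 swap→a[1]=4, slow++,fast++
slow=2 fast=3: a[fast]=0, fast++

slow=2, fast=4, a=[4, 0, 0, 0, 0, 0, 9, 0, 0, 0, 0, 0]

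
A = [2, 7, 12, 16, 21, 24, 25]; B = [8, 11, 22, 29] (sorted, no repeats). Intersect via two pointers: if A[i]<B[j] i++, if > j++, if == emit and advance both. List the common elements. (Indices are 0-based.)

intersection = []

i=0 j=0: 2<8, i++
i=1 j=0: 7<8, i++
i=2 j=0: 12>8, j++
i=2 j=1: 12>11, j++
i=2 j=2: 12<22, i++
i=3 j=2: 16<22, i++
i=4 j=2: 21<22, i++
i=5 j=2: 24>22, j++
i=5 j=3: 24<29, i++
i=6 j=3: 25<29, i++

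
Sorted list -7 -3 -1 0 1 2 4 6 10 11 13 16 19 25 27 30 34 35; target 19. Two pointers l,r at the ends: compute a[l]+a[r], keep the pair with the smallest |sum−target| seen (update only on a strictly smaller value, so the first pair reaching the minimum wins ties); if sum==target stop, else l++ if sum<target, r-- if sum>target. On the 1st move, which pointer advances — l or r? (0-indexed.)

[0,17] -7+35=28 d=9 * → r--

r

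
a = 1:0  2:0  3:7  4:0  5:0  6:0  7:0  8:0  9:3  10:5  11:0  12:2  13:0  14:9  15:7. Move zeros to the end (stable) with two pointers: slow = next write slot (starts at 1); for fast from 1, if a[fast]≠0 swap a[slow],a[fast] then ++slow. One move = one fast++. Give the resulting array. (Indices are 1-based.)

[7, 3, 5, 2, 9, 7, 0, 0, 0, 0, 0, 0, 0, 0, 0]

(s=1,f=1) a[fast]=0 → fast++
(s=1,f=2) a[fast]=0 → fast++
(s=1,f=3) a[fast]=7≠0 swap→a[1]=7 → slow++,fast++
(s=2,f=4) a[fast]=0 → fast++
(s=2,f=5) a[fast]=0 → fast++
(s=2,f=6) a[fast]=0 → fast++
(s=2,f=7) a[fast]=0 → fast++
(s=2,f=8) a[fast]=0 → fast++
(s=2,f=9) a[fast]=3≠0 swap→a[2]=3 → slow++,fast++
(s=3,f=10) a[fast]=5≠0 swap→a[3]=5 → slow++,fast++
(s=4,f=11) a[fast]=0 → fast++
(s=4,f=12) a[fast]=2≠0 swap→a[4]=2 → slow++,fast++
(s=5,f=13) a[fast]=0 → fast++
(s=5,f=14) a[fast]=9≠0 swap→a[5]=9 → slow++,fast++
(s=6,f=15) a[fast]=7≠0 swap→a[6]=7 → slow++,fast++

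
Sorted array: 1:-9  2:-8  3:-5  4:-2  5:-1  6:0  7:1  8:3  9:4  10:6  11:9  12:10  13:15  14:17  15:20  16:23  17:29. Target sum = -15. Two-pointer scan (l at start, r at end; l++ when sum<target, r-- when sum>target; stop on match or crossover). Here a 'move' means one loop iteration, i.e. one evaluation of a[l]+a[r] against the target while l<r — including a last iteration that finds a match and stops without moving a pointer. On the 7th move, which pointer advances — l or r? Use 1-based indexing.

[1,17] -9+29=20 >-15 → r--
[1,16] -9+23=14 >-15 → r--
[1,15] -9+20=11 >-15 → r--
[1,14] -9+17=8 >-15 → r--
[1,13] -9+15=6 >-15 → r--
[1,12] -9+10=1 >-15 → r--
[1,11] -9+9=0 >-15 → r--

r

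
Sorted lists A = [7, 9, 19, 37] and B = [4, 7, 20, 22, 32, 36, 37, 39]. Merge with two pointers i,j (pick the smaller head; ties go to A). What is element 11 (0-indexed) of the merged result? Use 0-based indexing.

i=0 j=0: A[i]=7>B[j]=4 take 4, j++
i=0 j=1: A[i]=7<=B[j]=7 take 7, i++
i=1 j=1: A[i]=9>B[j]=7 take 7, j++
i=1 j=2: A[i]=9<=B[j]=20 take 9, i++
i=2 j=2: A[i]=19<=B[j]=20 take 19, i++
i=3 j=2: A[i]=37>B[j]=20 take 20, j++
i=3 j=3: A[i]=37>B[j]=22 take 22, j++
i=3 j=4: A[i]=37>B[j]=32 take 32, j++
i=3 j=5: A[i]=37>B[j]=36 take 36, j++
i=3 j=6: A[i]=37<=B[j]=37 take 37, i++
i=4 j=6: A done, take B[j]=37, j++
i=4 j=7: A done, take B[j]=39, j++

merged[11] = 39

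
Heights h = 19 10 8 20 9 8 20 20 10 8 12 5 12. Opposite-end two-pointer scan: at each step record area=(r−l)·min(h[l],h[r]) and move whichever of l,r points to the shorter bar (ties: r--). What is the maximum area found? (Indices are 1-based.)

max area = 144

[1,13] min(19,12)*12=144 best=144 * → r--
[1,12] min(19,5)*11=55 best=144 → r--
[1,11] min(19,12)*10=120 best=144 → r--
[1,10] min(19,8)*9=72 best=144 → r--
[1,9] min(19,10)*8=80 best=144 → r--
[1,8] min(19,20)*7=133 best=144 → l++
[2,8] min(10,20)*6=60 best=144 → l++
[3,8] min(8,20)*5=40 best=144 → l++
[4,8] min(20,20)*4=80 best=144 → r--
[4,7] min(20,20)*3=60 best=144 → r--
[4,6] min(20,8)*2=16 best=144 → r--
[4,5] min(20,9)*1=9 best=144 → r--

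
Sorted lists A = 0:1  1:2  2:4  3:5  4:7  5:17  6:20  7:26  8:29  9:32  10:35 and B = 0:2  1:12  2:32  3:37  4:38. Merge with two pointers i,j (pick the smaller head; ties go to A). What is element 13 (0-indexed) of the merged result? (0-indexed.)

[i=0,j=0] A[i]=1<=B[j]=2 take 1 → i++
[i=1,j=0] A[i]=2<=B[j]=2 take 2 → i++
[i=2,j=0] A[i]=4>B[j]=2 take 2 → j++
[i=2,j=1] A[i]=4<=B[j]=12 take 4 → i++
[i=3,j=1] A[i]=5<=B[j]=12 take 5 → i++
[i=4,j=1] A[i]=7<=B[j]=12 take 7 → i++
[i=5,j=1] A[i]=17>B[j]=12 take 12 → j++
[i=5,j=2] A[i]=17<=B[j]=32 take 17 → i++
[i=6,j=2] A[i]=20<=B[j]=32 take 20 → i++
[i=7,j=2] A[i]=26<=B[j]=32 take 26 → i++
[i=8,j=2] A[i]=29<=B[j]=32 take 29 → i++
[i=9,j=2] A[i]=32<=B[j]=32 take 32 → i++
[i=10,j=2] A[i]=35>B[j]=32 take 32 → j++
[i=10,j=3] A[i]=35<=B[j]=37 take 35 → i++
[i=11,j=3] A done, take B[j]=37 → j++
[i=11,j=4] A done, take B[j]=38 → j++

merged[13] = 35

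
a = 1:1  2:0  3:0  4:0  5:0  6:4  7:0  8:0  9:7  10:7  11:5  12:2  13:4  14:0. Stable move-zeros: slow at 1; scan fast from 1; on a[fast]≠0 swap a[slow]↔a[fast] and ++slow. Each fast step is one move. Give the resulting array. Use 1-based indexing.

slow=1 fast=1: a[fast]=1≠0 swap→a[1]=1, slow++,fast++
slow=2 fast=2: a[fast]=0, fast++
slow=2 fast=3: a[fast]=0, fast++
slow=2 fast=4: a[fast]=0, fast++
slow=2 fast=5: a[fast]=0, fast++
slow=2 fast=6: a[fast]=4≠0 swap→a[2]=4, slow++,fast++
slow=3 fast=7: a[fast]=0, fast++
slow=3 fast=8: a[fast]=0, fast++
slow=3 fast=9: a[fast]=7≠0 swap→a[3]=7, slow++,fast++
slow=4 fast=10: a[fast]=7≠0 swap→a[4]=7, slow++,fast++
slow=5 fast=11: a[fast]=5≠0 swap→a[5]=5, slow++,fast++
slow=6 fast=12: a[fast]=2≠0 swap→a[6]=2, slow++,fast++
slow=7 fast=13: a[fast]=4≠0 swap→a[7]=4, slow++,fast++
slow=8 fast=14: a[fast]=0, fast++

[1, 4, 7, 7, 5, 2, 4, 0, 0, 0, 0, 0, 0, 0]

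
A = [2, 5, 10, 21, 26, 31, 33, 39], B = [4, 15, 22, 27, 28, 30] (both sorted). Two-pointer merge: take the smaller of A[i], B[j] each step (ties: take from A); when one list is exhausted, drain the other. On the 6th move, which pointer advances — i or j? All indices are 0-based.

i=0 j=0: A[i]=2<=B[j]=4 take 2, i++
i=1 j=0: A[i]=5>B[j]=4 take 4, j++
i=1 j=1: A[i]=5<=B[j]=15 take 5, i++
i=2 j=1: A[i]=10<=B[j]=15 take 10, i++
i=3 j=1: A[i]=21>B[j]=15 take 15, j++
i=3 j=2: A[i]=21<=B[j]=22 take 21, i++

i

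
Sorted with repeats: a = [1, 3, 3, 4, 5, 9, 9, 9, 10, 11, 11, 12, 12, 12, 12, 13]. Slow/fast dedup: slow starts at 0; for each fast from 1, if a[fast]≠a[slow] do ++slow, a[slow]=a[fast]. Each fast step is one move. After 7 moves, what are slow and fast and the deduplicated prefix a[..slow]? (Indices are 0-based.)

(s=0,f=1) a[fast]=3≠a[slow]=1 write a[1]=3 → slow++,fast++
(s=1,f=2) a[fast]=3=a[slow] dup → fast++
(s=1,f=3) a[fast]=4≠a[slow]=3 write a[2]=4 → slow++,fast++
(s=2,f=4) a[fast]=5≠a[slow]=4 write a[3]=5 → slow++,fast++
(s=3,f=5) a[fast]=9≠a[slow]=5 write a[4]=9 → slow++,fast++
(s=4,f=6) a[fast]=9=a[slow] dup → fast++
(s=4,f=7) a[fast]=9=a[slow] dup → fast++

slow=4, fast=8, prefix=[1, 3, 4, 5, 9]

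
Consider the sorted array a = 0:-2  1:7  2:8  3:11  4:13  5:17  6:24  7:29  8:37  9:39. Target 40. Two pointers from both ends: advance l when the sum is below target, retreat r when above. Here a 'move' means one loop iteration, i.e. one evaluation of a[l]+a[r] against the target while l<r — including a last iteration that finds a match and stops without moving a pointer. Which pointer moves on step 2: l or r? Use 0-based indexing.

l=0 r=9: -2+39=37 <40, l++
l=1 r=9: 7+39=46 >40, r--

r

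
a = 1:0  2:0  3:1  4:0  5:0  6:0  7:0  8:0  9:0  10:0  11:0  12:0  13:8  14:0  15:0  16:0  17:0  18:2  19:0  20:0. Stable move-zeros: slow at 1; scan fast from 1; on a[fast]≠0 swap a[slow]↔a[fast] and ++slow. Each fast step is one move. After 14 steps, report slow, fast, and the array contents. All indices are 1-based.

slow=3, fast=15, a=[1, 8, 0, 0, 0, 0, 0, 0, 0, 0, 0, 0, 0, 0, 0, 0, 0, 2, 0, 0]

slow=1 fast=1: a[fast]=0, fast++
slow=1 fast=2: a[fast]=0, fast++
slow=1 fast=3: a[fast]=1≠0 swap→a[1]=1, slow++,fast++
slow=2 fast=4: a[fast]=0, fast++
slow=2 fast=5: a[fast]=0, fast++
slow=2 fast=6: a[fast]=0, fast++
slow=2 fast=7: a[fast]=0, fast++
slow=2 fast=8: a[fast]=0, fast++
slow=2 fast=9: a[fast]=0, fast++
slow=2 fast=10: a[fast]=0, fast++
slow=2 fast=11: a[fast]=0, fast++
slow=2 fast=12: a[fast]=0, fast++
slow=2 fast=13: a[fast]=8≠0 swap→a[2]=8, slow++,fast++
slow=3 fast=14: a[fast]=0, fast++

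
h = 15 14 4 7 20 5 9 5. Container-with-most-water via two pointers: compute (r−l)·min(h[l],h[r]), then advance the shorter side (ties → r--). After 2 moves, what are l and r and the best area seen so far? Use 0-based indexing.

l=0 r=7: min(15,5)*7=35 best=35 *, r--
l=0 r=6: min(15,9)*6=54 best=54 *, r--

l=0, r=5, best area=54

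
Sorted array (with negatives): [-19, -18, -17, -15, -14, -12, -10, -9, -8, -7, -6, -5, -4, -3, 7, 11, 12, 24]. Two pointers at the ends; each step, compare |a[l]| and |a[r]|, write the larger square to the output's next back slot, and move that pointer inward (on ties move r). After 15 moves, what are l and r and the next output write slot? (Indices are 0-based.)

l=11, r=13, next write slot=2

[0,17] |-19|<=|24| out[17]=576 → r--
[0,16] |-19|>|12| out[16]=361 → l++
[1,16] |-18|>|12| out[15]=324 → l++
[2,16] |-17|>|12| out[14]=289 → l++
[3,16] |-15|>|12| out[13]=225 → l++
[4,16] |-14|>|12| out[12]=196 → l++
[5,16] |-12|<=|12| out[11]=144 → r--
[5,15] |-12|>|11| out[10]=144 → l++
[6,15] |-10|<=|11| out[9]=121 → r--
[6,14] |-10|>|7| out[8]=100 → l++
[7,14] |-9|>|7| out[7]=81 → l++
[8,14] |-8|>|7| out[6]=64 → l++
[9,14] |-7|<=|7| out[5]=49 → r--
[9,13] |-7|>|-3| out[4]=49 → l++
[10,13] |-6|>|-3| out[3]=36 → l++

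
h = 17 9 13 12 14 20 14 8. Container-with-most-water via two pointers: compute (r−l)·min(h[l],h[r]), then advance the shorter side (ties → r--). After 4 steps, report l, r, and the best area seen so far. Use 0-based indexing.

l=0 r=7: min(17,8)*7=56 best=56 *, r--
l=0 r=6: min(17,14)*6=84 best=84 *, r--
l=0 r=5: min(17,20)*5=85 best=85 *, l++
l=1 r=5: min(9,20)*4=36 best=85, l++

l=2, r=5, best area=85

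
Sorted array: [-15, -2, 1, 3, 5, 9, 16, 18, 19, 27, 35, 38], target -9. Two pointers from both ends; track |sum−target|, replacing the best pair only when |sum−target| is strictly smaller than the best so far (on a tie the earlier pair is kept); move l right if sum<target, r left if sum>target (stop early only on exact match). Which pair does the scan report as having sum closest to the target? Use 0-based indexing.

pair (-15, 5) with sum -10 (|Δ|=1)

[0,11] -15+38=23 d=32 * → r--
[0,10] -15+35=20 d=29 * → r--
[0,9] -15+27=12 d=21 * → r--
[0,8] -15+19=4 d=13 * → r--
[0,7] -15+18=3 d=12 * → r--
[0,6] -15+16=1 d=10 * → r--
[0,5] -15+9=-6 d=3 * → r--
[0,4] -15+5=-10 d=1 * → l++
[1,4] -2+5=3 d=12 → r--
[1,3] -2+3=1 d=10 → r--
[1,2] -2+1=-1 d=8 → r--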